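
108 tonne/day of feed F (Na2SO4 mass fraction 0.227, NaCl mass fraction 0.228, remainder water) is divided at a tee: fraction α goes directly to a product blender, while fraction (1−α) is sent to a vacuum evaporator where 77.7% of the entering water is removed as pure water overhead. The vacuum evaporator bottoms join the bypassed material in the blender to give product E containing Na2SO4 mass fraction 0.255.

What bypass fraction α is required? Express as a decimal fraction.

All 108×0.227 = 24.516 tonne/day of Na2SO4 reaches E, so E = 24.516/0.255 = 96.141 tonne/day and vapour = 11.859 tonne/day.
The evaporator receives (1−α)·108 of feed at 0.545 water and removes 0.777 of that water:
0.777×0.545×(1−α)×108 = 11.859
(1−α) = 11.859/45.734 = 0.2593;  α = 0.7407.

0.741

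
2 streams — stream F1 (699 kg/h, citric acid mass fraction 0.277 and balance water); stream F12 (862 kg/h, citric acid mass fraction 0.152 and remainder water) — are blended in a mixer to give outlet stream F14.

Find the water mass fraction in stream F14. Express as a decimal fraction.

0.792

Total flow out = 699 + 862 = 1561 kg/h.
water in = 699×0.723 + 862×0.848 = 1236.4 kg/h.
water mass fraction in F14 = 1236.4/1561 = 0.792.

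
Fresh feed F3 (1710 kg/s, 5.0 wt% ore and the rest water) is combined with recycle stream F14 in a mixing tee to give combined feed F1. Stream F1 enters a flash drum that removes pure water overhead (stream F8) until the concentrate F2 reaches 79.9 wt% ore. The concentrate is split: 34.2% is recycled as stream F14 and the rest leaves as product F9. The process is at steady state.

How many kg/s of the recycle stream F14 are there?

55.62 kg/s

Overall ore balance (none leaves overhead): ore in fresh feed = ore in product, i.e. 1710×0.050 = (1−0.342)·F2·0.799.
F2 = 85.5/(0.799×0.658) = 162.63 kg/s.
Recycle F14 = 0.342×162.63 = 55.619 kg/s.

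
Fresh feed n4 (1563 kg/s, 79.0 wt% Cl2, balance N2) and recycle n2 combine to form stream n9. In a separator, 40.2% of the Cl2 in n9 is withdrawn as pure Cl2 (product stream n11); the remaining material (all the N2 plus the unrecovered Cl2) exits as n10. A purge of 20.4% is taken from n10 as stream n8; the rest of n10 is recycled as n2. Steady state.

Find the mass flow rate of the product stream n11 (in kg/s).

Cl2 in n9: m_A = 1563×0.790 + (1−0.204)·(1−0.402)·m_A, so m_A = 1234.8/0.5240 = 2356.5 kg/s.
Product n11 = 0.402×2356.5 = 947.3 kg/s.

947.3 kg/s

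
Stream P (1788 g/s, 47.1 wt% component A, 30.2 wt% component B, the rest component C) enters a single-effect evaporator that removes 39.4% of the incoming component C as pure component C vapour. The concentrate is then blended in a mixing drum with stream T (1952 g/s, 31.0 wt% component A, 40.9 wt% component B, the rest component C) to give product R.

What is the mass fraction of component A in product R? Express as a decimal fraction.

Vapour removed = 0.394×0.227×1788 = 159.92 g/s; concentrate = 1628.1 g/s.
component A reaching the mixer = 842.15 (from concentrate) + 1952×0.310 = 1447.3 g/s.
Product flow = 1628.1 + 1952 = 3580.1 g/s; component A fraction = 0.4043.

0.4043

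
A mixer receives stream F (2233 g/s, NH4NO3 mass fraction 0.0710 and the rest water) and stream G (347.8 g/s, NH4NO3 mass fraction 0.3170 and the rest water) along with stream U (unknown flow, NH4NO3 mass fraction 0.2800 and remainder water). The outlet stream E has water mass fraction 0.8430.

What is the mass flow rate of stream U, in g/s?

Let U be the unknown flow. Total out = 2580.8 + U.
water balance: 2312 + 0.720·U = 0.843·(2580.8 + U)
(0.720 − 0.843)·U = 0.843×2580.8 − 2312 = -136.39
U = -136.39 / -0.123 = 1108.9 g/s

1109 g/s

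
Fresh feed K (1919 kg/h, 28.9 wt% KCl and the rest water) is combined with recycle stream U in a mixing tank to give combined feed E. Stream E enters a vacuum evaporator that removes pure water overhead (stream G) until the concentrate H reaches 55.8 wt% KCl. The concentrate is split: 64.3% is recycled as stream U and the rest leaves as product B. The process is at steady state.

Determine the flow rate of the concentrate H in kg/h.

2784 kg/h

Overall KCl balance (none leaves overhead): KCl in fresh feed = KCl in product, i.e. 1919×0.289 = (1−0.643)·H·0.558.
H = 554.59/(0.558×0.357) = 2784 kg/h.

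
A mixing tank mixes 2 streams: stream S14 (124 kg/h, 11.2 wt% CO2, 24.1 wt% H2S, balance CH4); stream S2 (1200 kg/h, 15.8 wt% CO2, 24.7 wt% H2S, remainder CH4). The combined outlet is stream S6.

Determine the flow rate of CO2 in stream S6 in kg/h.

203.5 kg/h

CO2 out = CO2 in = 124×0.112 + 1200×0.158 = 203.49 kg/h.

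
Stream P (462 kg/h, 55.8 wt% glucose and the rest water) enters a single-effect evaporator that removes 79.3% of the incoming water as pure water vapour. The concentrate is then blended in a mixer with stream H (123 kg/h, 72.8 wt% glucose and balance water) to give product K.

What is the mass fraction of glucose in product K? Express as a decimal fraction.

0.821

Vapour removed = 0.793×0.442×462 = 161.93 kg/h; concentrate = 300.07 kg/h.
glucose reaching the mixer = 257.8 (from concentrate) + 123×0.728 = 347.34 kg/h.
Product flow = 300.07 + 123 = 423.07 kg/h; glucose fraction = 0.821.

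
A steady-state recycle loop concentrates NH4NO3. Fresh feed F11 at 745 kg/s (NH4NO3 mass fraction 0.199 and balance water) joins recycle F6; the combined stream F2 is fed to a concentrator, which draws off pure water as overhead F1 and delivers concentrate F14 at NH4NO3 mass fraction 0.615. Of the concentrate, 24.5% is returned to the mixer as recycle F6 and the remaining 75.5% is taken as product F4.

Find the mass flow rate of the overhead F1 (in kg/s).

Overall NH4NO3 balance (none leaves overhead): NH4NO3 in fresh feed = NH4NO3 in product, i.e. 745×0.199 = (1−0.245)·F14·0.615.
F14 = 148.25/(0.615×0.755) = 319.29 kg/s.
Recycle F6 = 0.245×319.29 = 78.226 kg/s.
Combined feed F2 = 745 + 78.226 = 823.23 kg/s.
Overhead F1 = F2 − F14 = 823.23 − 319.29 = 503.93 kg/s.

503.9 kg/s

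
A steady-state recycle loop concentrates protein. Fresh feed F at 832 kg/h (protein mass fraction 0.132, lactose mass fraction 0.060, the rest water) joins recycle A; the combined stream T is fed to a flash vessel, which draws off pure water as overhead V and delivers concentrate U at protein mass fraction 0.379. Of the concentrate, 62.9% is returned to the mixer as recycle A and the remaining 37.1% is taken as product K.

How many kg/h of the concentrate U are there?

781.1 kg/h

Overall protein balance (none leaves overhead): protein in fresh feed = protein in product, i.e. 832×0.132 = (1−0.629)·U·0.379.
U = 109.82/(0.379×0.371) = 781.06 kg/h.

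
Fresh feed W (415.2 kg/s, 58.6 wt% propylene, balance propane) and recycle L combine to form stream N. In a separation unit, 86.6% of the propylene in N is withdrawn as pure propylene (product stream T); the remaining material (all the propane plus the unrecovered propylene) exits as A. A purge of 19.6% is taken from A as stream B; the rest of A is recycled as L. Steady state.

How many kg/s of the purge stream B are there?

propane enters only via W and leaves only via the purge: 415.2×0.414 = 0.196×(propane in A), and the separation unit passes all propane, so propane in N = propane in A = 877 kg/s.
propylene in N: m_A = 415.2×0.586 + (1−0.196)·(1−0.866)·m_A, so m_A = 243.31/0.8923 = 272.69 kg/s.
A = (1−0.866)×272.69 + 877 = 913.54 kg/s.
Purge B = 0.196×913.54 = 179.05 kg/s.

179.1 kg/s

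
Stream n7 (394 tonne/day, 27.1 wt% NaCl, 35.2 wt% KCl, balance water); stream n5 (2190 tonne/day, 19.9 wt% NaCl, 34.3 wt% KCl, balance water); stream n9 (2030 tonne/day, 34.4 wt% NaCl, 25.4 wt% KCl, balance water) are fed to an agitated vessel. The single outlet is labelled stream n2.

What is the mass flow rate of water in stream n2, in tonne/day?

water out = water in = 394×0.377 + 2190×0.458 + 2030×0.402 = 1967.6 tonne/day.

1968 tonne/day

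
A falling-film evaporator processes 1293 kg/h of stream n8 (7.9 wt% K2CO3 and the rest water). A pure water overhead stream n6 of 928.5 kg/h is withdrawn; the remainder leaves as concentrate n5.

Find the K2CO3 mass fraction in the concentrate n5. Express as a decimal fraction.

K2CO3 is not removed: 1293×0.079 = 102.15 kg/h of K2CO3 enters n5.
Concentrate = 1293 − 928.5 = 364.5 kg/h.
Mass fraction = 102.15/364.5 = 0.280.

0.280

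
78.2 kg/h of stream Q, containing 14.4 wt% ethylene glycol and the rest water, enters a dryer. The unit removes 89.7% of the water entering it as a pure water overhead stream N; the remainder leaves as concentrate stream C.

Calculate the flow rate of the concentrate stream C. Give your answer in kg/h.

water entering = 78.2×0.856 = 66.939 kg/h; overhead removed = 0.897×66.939 = 60.044 kg/h.
Concentrate = 78.2 − 60.044 = 18.156 kg/h.

18.16 kg/h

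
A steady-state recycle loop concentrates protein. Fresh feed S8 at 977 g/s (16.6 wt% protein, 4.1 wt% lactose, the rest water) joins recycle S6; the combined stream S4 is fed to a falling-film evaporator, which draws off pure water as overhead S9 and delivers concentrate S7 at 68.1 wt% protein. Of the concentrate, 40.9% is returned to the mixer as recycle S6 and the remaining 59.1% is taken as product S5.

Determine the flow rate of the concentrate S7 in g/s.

Overall protein balance (none leaves overhead): protein in fresh feed = protein in product, i.e. 977×0.166 = (1−0.409)·S7·0.681.
S7 = 162.18/(0.681×0.591) = 402.97 g/s.

403 g/s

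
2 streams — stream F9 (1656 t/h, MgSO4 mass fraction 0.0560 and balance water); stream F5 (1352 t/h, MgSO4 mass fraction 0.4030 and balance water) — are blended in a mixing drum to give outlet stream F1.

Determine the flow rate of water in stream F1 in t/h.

water out = water in = 1656×0.944 + 1352×0.597 = 2370.4 t/h.

2370 t/h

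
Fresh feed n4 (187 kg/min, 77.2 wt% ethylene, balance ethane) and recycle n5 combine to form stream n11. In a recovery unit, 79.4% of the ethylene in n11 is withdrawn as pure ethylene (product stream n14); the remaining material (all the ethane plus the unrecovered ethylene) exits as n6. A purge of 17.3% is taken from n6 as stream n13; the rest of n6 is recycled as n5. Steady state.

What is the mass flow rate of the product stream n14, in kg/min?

138.2 kg/min

ethylene in n11: m_A = 187×0.772 + (1−0.173)·(1−0.794)·m_A, so m_A = 144.36/0.8296 = 174.01 kg/min.
Product n14 = 0.794×174.01 = 138.16 kg/min.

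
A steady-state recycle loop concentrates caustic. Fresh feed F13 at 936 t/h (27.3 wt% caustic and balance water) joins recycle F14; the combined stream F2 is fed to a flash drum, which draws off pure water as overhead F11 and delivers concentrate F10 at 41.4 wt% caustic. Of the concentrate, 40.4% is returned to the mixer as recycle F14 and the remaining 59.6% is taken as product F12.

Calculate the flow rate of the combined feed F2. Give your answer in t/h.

Overall caustic balance (none leaves overhead): caustic in fresh feed = caustic in product, i.e. 936×0.273 = (1−0.404)·F10·0.414.
F10 = 255.53/(0.414×0.596) = 1035.6 t/h.
Recycle F14 = 0.404×1035.6 = 418.38 t/h.
Combined feed F2 = 936 + 418.38 = 1354.4 t/h.

1354 t/h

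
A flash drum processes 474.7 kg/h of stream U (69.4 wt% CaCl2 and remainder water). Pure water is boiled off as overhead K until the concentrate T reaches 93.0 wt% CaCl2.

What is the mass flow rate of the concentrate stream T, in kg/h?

354.2 kg/h

CaCl2 is conserved: 474.7×0.694 = 329.44 kg/h all reports to the concentrate.
Concentrate = 329.44/(target fraction) = 354.24 kg/h.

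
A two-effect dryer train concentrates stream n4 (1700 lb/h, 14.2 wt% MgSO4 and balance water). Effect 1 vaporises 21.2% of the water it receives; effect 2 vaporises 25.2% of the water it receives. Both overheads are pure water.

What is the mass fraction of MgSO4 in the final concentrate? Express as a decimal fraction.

water in feed = 1700×0.858 = 1458.6 lb/h.
After stage 1: water left = (1−0.212)×1458.6 = 1149.4; stream total = 1390.8 lb/h.
After stage 2: water left = (1−0.252)×1149.4 = 859.73; final concentrate = 1101.1 lb/h.
MgSO4 fraction = 241.4/1101.1 = 0.2192.

0.2192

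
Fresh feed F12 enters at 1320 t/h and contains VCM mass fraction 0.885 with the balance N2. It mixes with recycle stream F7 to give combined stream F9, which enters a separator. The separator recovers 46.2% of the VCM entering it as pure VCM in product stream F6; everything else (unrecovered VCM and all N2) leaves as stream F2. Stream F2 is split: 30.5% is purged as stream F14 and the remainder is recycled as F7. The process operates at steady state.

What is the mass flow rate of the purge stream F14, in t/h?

N2 enters only via F12 and leaves only via the purge: 1320×0.115 = 0.305×(N2 in F2), and the separator passes all N2, so N2 in F9 = N2 in F2 = 497.7 t/h.
VCM in F9: m_A = 1320×0.885 + (1−0.305)·(1−0.462)·m_A, so m_A = 1168.2/0.6261 = 1865.9 t/h.
F2 = (1−0.462)×1865.9 + 497.7 = 1501.5 t/h.
Purge F14 = 0.305×1501.5 = 457.97 t/h.

458 t/h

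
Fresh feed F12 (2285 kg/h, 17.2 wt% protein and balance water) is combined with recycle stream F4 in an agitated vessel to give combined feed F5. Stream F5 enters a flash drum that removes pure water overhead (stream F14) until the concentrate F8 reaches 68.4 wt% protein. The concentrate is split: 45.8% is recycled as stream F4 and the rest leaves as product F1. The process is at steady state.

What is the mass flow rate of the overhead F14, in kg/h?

Overall protein balance (none leaves overhead): protein in fresh feed = protein in product, i.e. 2285×0.172 = (1−0.458)·F8·0.684.
F8 = 393.02/(0.684×0.542) = 1060.1 kg/h.
Recycle F4 = 0.458×1060.1 = 485.54 kg/h.
Combined feed F5 = 2285 + 485.54 = 2770.5 kg/h.
Overhead F14 = F5 − F8 = 2770.5 − 1060.1 = 1710.4 kg/h.

1710 kg/h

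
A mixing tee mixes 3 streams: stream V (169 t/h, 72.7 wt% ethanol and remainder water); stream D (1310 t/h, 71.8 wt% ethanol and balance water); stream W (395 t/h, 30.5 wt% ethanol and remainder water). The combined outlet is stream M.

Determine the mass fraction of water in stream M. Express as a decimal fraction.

Total flow out = 169 + 1310 + 395 = 1874 t/h.
water in = 169×0.273 + 1310×0.282 + 395×0.695 = 690.08 t/h.
water mass fraction in M = 690.08/1874 = 0.368.

0.368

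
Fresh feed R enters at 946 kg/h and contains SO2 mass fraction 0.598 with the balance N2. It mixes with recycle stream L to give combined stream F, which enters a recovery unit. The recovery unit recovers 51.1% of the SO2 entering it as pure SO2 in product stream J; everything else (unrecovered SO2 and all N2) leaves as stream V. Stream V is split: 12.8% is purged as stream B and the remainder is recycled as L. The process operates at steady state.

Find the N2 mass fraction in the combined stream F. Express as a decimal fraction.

N2 enters only via R and leaves only via the purge: 946×0.402 = 0.128×(N2 in V), and the recovery unit passes all N2, so N2 in F = N2 in V = 2971 kg/h.
SO2 in F: m_A = 946×0.598 + (1−0.128)·(1−0.511)·m_A, so m_A = 565.71/0.5736 = 986.26 kg/h.
F = 986.26 + 2971 = 3957.3 kg/h.
N2 fraction in F = 2971/3957.3 = 0.751.

0.751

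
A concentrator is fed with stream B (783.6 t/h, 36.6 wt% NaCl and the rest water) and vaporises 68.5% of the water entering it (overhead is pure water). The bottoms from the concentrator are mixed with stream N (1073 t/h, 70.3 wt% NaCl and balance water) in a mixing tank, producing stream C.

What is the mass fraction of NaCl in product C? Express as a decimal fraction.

Vapour removed = 0.685×0.634×783.6 = 340.31 t/h; concentrate = 443.29 t/h.
NaCl reaching the mixer = 286.8 (from concentrate) + 1073×0.703 = 1041.1 t/h.
Product flow = 443.29 + 1073 = 1516.3 t/h; NaCl fraction = 0.687.

0.687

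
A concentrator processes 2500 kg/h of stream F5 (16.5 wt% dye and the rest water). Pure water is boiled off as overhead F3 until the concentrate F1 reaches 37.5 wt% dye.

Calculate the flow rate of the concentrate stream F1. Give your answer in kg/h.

1100 kg/h

dye is conserved: 2500×0.165 = 412.5 kg/h all reports to the concentrate.
Concentrate = 412.5/(target fraction) = 1100 kg/h.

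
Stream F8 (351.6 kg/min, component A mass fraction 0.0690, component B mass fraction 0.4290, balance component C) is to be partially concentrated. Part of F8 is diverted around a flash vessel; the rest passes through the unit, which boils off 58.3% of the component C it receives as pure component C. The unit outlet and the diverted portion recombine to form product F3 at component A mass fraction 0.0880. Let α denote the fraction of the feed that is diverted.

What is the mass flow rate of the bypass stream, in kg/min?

All 351.6×0.069 = 24.26 kg/min of component A reaches F3, so F3 = 24.26/0.088 = 275.69 kg/min and vapour = 75.914 kg/min.
The evaporator receives (1−α)·351.6 of feed at 0.502 component C and removes 0.583 of that component C:
0.583×0.502×(1−α)×351.6 = 75.914
(1−α) = 75.914/102.9 = 0.7377;  α = 0.2623.
Bypass flow = 0.2623×351.6 = 92.213 kg/min.

92.21 kg/min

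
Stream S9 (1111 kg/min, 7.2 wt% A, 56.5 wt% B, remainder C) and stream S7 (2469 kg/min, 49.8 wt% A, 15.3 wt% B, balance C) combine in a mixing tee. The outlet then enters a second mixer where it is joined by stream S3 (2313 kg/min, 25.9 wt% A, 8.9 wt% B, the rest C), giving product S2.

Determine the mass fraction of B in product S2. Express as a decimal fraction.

0.206

Overall, product flow = 5893 kg/min.
B in = 1111×0.565 + 2469×0.153 + 2313×0.089 = 1211.3 kg/min.
B fraction in S2 = 0.206.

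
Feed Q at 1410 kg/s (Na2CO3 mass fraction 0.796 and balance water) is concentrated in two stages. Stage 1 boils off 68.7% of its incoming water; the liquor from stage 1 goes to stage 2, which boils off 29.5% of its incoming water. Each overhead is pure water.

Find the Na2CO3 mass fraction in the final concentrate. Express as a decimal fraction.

water in feed = 1410×0.204 = 287.64 kg/s.
After stage 1: water left = (1−0.687)×287.64 = 90.031; stream total = 1212.4 kg/s.
After stage 2: water left = (1−0.295)×90.031 = 63.472; final concentrate = 1185.8 kg/s.
Na2CO3 fraction = 1122.4/1185.8 = 0.946.

0.946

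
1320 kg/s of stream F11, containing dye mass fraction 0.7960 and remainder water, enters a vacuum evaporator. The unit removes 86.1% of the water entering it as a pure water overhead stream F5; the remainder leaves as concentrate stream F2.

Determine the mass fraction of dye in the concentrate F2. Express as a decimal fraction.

0.9656

dye is not removed: 1320×0.796 = 1050.7 kg/s of dye enters F2.
water entering = 1320×0.204 = 269.28 kg/s; overhead removed = 0.861×269.28 = 231.85 kg/s.
Concentrate = 1320 − 231.85 = 1088.1 kg/s.
Mass fraction = 1050.7/1088.1 = 0.9656.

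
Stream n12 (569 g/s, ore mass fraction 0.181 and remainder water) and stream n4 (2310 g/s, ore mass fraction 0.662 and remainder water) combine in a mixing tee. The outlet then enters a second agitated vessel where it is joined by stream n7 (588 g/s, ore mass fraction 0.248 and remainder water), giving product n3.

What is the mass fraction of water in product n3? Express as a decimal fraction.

0.487

Overall, product flow = 3467 g/s.
water in = 569×0.819 + 2310×0.338 + 588×0.752 = 1689 g/s.
water fraction in n3 = 0.487.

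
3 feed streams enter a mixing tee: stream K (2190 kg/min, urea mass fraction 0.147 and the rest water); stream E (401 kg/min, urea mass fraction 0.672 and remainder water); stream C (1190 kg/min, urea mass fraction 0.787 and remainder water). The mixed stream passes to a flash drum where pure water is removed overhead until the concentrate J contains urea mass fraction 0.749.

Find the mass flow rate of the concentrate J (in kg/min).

2040 kg/min

urea entering = 2190×0.147 + 401×0.672 + 1190×0.787 = 1527.9 kg/min.
All urea reports to J, so J = 1527.9/0.749 = 2040 kg/min.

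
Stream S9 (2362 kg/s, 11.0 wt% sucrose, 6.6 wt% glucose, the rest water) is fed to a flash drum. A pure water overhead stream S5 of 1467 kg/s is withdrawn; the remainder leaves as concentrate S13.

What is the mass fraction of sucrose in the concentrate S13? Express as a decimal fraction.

0.2903

sucrose is not removed: 2362×0.110 = 259.82 kg/s of sucrose enters S13.
Concentrate = 2362 − 1467 = 895 kg/s.
Mass fraction = 259.82/895 = 0.2903.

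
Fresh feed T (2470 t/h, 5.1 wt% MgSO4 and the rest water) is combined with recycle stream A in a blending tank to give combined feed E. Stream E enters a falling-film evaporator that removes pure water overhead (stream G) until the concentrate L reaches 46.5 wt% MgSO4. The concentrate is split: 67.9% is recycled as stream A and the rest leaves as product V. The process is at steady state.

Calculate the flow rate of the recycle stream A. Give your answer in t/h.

573 t/h

Overall MgSO4 balance (none leaves overhead): MgSO4 in fresh feed = MgSO4 in product, i.e. 2470×0.051 = (1−0.679)·L·0.465.
L = 125.97/(0.465×0.321) = 843.94 t/h.
Recycle A = 0.679×843.94 = 573.03 t/h.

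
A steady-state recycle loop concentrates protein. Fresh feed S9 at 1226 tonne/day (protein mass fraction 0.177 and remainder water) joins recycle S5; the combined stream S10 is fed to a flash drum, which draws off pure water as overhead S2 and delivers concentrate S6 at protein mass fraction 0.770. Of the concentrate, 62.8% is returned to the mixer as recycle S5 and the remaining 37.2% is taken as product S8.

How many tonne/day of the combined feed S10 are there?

1702 tonne/day

Overall protein balance (none leaves overhead): protein in fresh feed = protein in product, i.e. 1226×0.177 = (1−0.628)·S6·0.770.
S6 = 217/(0.770×0.372) = 757.58 tonne/day.
Recycle S5 = 0.628×757.58 = 475.76 tonne/day.
Combined feed S10 = 1226 + 475.76 = 1701.8 tonne/day.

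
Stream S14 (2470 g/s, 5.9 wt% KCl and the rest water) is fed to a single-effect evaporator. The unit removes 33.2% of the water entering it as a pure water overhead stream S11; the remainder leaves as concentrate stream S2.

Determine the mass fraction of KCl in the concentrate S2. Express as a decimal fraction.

0.086

KCl is not removed: 2470×0.059 = 145.73 g/s of KCl enters S2.
water entering = 2470×0.941 = 2324.3 g/s; overhead removed = 0.332×2324.3 = 771.66 g/s.
Concentrate = 2470 − 771.66 = 1698.3 g/s.
Mass fraction = 145.73/1698.3 = 0.086.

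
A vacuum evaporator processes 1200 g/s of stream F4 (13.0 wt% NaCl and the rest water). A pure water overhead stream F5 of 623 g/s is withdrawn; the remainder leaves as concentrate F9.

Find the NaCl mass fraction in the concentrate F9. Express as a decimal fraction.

NaCl is not removed: 1200×0.130 = 156 g/s of NaCl enters F9.
Concentrate = 1200 − 623 = 577 g/s.
Mass fraction = 156/577 = 0.2704.

0.2704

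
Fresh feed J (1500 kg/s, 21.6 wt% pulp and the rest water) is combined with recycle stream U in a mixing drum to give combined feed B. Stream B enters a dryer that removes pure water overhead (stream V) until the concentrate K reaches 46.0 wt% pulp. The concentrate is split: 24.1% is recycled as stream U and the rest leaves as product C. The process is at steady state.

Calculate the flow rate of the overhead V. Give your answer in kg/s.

Overall pulp balance (none leaves overhead): pulp in fresh feed = pulp in product, i.e. 1500×0.216 = (1−0.241)·K·0.460.
K = 324/(0.460×0.759) = 927.99 kg/s.
Recycle U = 0.241×927.99 = 223.65 kg/s.
Combined feed B = 1500 + 223.65 = 1723.6 kg/s.
Overhead V = B − K = 1723.6 − 927.99 = 795.65 kg/s.

795.7 kg/s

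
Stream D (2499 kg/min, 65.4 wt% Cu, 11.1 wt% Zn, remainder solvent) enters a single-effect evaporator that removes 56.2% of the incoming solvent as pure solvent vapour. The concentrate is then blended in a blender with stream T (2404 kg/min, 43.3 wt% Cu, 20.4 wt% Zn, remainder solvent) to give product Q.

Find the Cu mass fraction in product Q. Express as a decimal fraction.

0.585

Vapour removed = 0.562×0.235×2499 = 330.04 kg/min; concentrate = 2169 kg/min.
Cu reaching the mixer = 1634.3 (from concentrate) + 2404×0.433 = 2675.3 kg/min.
Product flow = 2169 + 2404 = 4573 kg/min; Cu fraction = 0.585.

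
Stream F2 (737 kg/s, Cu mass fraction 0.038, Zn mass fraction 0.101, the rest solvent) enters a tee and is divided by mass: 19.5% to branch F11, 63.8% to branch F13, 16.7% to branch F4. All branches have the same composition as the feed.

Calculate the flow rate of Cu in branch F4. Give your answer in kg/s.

Branch F4 total = 0.167×737 = 123.08 kg/s.
Cu in F4 = 0.038×123.08 = 4.677 kg/s.

4.677 kg/s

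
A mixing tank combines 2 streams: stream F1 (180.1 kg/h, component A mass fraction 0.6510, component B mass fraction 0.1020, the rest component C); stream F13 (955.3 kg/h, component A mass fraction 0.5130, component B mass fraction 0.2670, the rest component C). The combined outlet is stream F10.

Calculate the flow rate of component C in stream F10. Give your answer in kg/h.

component C out = component C in = 180.1×0.247 + 955.3×0.220 = 254.65 kg/h.

254.7 kg/h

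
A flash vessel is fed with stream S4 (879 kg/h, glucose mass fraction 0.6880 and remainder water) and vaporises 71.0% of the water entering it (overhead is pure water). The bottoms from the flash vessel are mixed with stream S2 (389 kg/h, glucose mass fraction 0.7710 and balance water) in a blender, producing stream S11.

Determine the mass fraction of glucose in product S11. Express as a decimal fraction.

Vapour removed = 0.710×0.312×879 = 194.72 kg/h; concentrate = 684.28 kg/h.
glucose reaching the mixer = 604.75 (from concentrate) + 389×0.771 = 904.67 kg/h.
Product flow = 684.28 + 389 = 1073.3 kg/h; glucose fraction = 0.8429.

0.8429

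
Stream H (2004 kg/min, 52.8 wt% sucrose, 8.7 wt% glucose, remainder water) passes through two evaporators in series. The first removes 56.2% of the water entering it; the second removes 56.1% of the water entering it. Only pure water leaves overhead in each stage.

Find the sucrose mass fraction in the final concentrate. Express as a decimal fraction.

0.766

water in feed = 2004×0.385 = 771.54 kg/min.
After stage 1: water left = (1−0.562)×771.54 = 337.93; stream total = 1570.4 kg/min.
After stage 2: water left = (1−0.561)×337.93 = 148.35; final concentrate = 1380.8 kg/min.
sucrose fraction = 1058.1/1380.8 = 0.766.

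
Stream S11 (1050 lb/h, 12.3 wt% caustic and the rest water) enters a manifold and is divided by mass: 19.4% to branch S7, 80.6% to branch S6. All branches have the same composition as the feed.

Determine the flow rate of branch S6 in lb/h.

846.3 lb/h

Branch S6 flow = 0.806×1050 = 846.3 lb/h.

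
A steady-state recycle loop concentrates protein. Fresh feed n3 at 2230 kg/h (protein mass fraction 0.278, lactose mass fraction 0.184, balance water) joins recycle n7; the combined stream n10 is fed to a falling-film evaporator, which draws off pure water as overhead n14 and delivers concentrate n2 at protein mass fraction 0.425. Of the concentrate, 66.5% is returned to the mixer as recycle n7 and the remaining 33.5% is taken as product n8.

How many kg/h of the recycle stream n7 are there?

2896 kg/h

Overall protein balance (none leaves overhead): protein in fresh feed = protein in product, i.e. 2230×0.278 = (1−0.665)·n2·0.425.
n2 = 619.94/(0.425×0.335) = 4354.3 kg/h.
Recycle n7 = 0.665×4354.3 = 2895.6 kg/h.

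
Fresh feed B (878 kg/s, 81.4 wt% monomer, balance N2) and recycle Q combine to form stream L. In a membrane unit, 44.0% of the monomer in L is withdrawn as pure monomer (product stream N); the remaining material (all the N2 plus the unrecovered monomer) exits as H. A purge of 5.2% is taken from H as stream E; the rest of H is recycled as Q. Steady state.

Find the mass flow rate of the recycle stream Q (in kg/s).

N2 enters only via B and leaves only via the purge: 878×0.186 = 0.052×(N2 in H), and the membrane unit passes all N2, so N2 in L = N2 in H = 3140.5 kg/s.
monomer in L: m_A = 878×0.814 + (1−0.052)·(1−0.440)·m_A, so m_A = 714.69/0.4691 = 1523.5 kg/s.
H = (1−0.440)×1523.5 + 3140.5 = 3993.7 kg/s.
Recycle Q = (1−0.052)×3993.7 = 3786 kg/s.

3786 kg/s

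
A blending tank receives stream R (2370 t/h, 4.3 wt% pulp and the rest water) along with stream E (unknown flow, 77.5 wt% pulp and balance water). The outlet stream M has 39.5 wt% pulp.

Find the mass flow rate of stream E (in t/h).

2195 t/h

Let E be the unknown flow. Total out = 2370 + E.
pulp balance: 101.91 + 0.775·E = 0.395·(2370 + E)
(0.775 − 0.395)·E = 0.395×2370 − 101.91 = 834.24
E = 834.24 / 0.380 = 2195.4 t/h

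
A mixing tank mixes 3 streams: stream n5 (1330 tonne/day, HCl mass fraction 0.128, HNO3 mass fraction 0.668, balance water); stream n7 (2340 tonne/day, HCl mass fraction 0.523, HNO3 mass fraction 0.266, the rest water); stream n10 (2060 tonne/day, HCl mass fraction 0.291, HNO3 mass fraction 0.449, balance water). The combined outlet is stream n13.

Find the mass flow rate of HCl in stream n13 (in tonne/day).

1994 tonne/day

HCl out = HCl in = 1330×0.128 + 2340×0.523 + 2060×0.291 = 1993.5 tonne/day.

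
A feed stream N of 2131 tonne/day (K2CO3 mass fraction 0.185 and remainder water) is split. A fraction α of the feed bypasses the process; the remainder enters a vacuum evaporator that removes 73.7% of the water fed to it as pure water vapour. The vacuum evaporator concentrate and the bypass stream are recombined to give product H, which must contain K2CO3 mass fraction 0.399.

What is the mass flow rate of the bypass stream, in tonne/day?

228.2 tonne/day

All 2131×0.185 = 394.24 tonne/day of K2CO3 reaches H, so H = 394.24/0.399 = 988.06 tonne/day and vapour = 1142.9 tonne/day.
The evaporator receives (1−α)·2131 of feed at 0.815 water and removes 0.737 of that water:
0.737×0.815×(1−α)×2131 = 1142.9
(1−α) = 1142.9/1280 = 0.8929;  α = 0.1071.
Bypass flow = 0.1071×2131 = 228.17 tonne/day.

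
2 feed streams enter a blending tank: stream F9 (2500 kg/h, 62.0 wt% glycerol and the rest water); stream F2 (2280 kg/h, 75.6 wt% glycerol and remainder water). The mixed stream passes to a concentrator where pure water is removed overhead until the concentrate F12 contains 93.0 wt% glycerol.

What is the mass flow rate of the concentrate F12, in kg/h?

3520 kg/h

glycerol entering = 2500×0.620 + 2280×0.756 = 3273.7 kg/h.
All glycerol reports to F12, so F12 = 3273.7/0.930 = 3520.1 kg/h.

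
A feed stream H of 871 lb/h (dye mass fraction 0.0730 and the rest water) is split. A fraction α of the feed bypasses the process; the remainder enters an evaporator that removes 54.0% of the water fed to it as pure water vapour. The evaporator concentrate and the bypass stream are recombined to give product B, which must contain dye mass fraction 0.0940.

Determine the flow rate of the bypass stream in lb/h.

All 871×0.073 = 63.583 lb/h of dye reaches B, so B = 63.583/0.094 = 676.41 lb/h and vapour = 194.59 lb/h.
The evaporator receives (1−α)·871 of feed at 0.927 water and removes 0.540 of that water:
0.540×0.927×(1−α)×871 = 194.59
(1−α) = 194.59/436.01 = 0.4463;  α = 0.5537.
Bypass flow = 0.5537×871 = 482.28 lb/h.

482.3 lb/h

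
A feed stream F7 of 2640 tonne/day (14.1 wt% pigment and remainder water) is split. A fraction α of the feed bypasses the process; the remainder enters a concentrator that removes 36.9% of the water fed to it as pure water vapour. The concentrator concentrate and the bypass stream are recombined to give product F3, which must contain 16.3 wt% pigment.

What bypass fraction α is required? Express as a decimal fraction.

0.574

All 2640×0.141 = 372.24 tonne/day of pigment reaches F3, so F3 = 372.24/0.163 = 2283.7 tonne/day and vapour = 356.32 tonne/day.
The evaporator receives (1−α)·2640 of feed at 0.859 water and removes 0.369 of that water:
0.369×0.859×(1−α)×2640 = 356.32
(1−α) = 356.32/836.8 = 0.4258;  α = 0.5742.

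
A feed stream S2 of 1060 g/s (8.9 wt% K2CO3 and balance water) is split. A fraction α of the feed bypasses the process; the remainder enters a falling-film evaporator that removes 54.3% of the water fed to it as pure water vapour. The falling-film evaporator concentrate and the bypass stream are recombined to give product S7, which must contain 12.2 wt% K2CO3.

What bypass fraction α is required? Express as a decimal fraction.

0.453

All 1060×0.089 = 94.34 g/s of K2CO3 reaches S7, so S7 = 94.34/0.122 = 773.28 g/s and vapour = 286.72 g/s.
The evaporator receives (1−α)·1060 of feed at 0.911 water and removes 0.543 of that water:
0.543×0.911×(1−α)×1060 = 286.72
(1−α) = 286.72/524.35 = 0.5468;  α = 0.4532.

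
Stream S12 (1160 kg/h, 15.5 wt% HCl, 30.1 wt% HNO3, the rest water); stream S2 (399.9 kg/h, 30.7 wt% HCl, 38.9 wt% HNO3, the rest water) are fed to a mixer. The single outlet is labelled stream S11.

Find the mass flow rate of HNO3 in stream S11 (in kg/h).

HNO3 out = HNO3 in = 1160×0.301 + 399.9×0.389 = 504.72 kg/h.

504.7 kg/h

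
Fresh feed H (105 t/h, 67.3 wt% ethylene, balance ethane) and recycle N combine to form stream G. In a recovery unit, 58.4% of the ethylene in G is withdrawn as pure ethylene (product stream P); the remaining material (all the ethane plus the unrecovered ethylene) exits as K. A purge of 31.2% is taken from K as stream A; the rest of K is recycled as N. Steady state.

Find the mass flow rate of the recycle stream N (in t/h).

ethane enters only via H and leaves only via the purge: 105×0.327 = 0.312×(ethane in K), and the recovery unit passes all ethane, so ethane in G = ethane in K = 110.05 t/h.
ethylene in G: m_A = 105×0.673 + (1−0.312)·(1−0.584)·m_A, so m_A = 70.665/0.7138 = 98.999 t/h.
K = (1−0.584)×98.999 + 110.05 = 151.23 t/h.
Recycle N = (1−0.312)×151.23 = 104.05 t/h.

104 t/h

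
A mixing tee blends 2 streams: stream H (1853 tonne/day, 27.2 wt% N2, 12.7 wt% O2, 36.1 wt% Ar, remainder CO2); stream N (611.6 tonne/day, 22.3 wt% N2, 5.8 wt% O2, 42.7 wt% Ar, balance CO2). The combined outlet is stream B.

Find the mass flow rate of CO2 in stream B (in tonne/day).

623.3 tonne/day

CO2 out = CO2 in = 1853×0.240 + 611.6×0.292 = 623.31 tonne/day.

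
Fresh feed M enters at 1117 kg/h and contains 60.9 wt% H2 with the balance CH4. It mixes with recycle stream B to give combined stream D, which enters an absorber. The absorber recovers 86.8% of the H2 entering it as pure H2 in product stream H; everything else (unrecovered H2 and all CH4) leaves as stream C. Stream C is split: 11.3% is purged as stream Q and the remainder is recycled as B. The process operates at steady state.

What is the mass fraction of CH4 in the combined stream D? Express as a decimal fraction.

CH4 enters only via M and leaves only via the purge: 1117×0.391 = 0.113×(CH4 in C), and the absorber passes all CH4, so CH4 in D = CH4 in C = 3865 kg/h.
H2 in D: m_A = 1117×0.609 + (1−0.113)·(1−0.868)·m_A, so m_A = 680.25/0.8829 = 770.46 kg/h.
D = 770.46 + 3865 = 4635.5 kg/h.
CH4 fraction in D = 3865/4635.5 = 0.834.

0.834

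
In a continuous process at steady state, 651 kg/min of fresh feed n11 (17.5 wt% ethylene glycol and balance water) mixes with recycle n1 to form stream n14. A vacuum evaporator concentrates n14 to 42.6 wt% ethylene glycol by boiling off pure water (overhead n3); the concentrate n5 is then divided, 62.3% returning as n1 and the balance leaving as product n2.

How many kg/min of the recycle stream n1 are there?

441.9 kg/min

Overall ethylene glycol balance (none leaves overhead): ethylene glycol in fresh feed = ethylene glycol in product, i.e. 651×0.175 = (1−0.623)·n5·0.426.
n5 = 113.92/(0.426×0.377) = 709.36 kg/min.
Recycle n1 = 0.623×709.36 = 441.93 kg/min.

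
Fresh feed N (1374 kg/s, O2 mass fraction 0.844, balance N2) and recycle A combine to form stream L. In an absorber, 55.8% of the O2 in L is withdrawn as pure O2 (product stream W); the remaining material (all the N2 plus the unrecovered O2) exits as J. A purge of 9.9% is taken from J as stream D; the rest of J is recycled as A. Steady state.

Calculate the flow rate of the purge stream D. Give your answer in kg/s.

N2 enters only via N and leaves only via the purge: 1374×0.156 = 0.099×(N2 in J), and the absorber passes all N2, so N2 in L = N2 in J = 2165.1 kg/s.
O2 in L: m_A = 1374×0.844 + (1−0.099)·(1−0.558)·m_A, so m_A = 1159.7/0.6018 = 1927.1 kg/s.
J = (1−0.558)×1927.1 + 2165.1 = 3016.9 kg/s.
Purge D = 0.099×3016.9 = 298.67 kg/s.

298.7 kg/s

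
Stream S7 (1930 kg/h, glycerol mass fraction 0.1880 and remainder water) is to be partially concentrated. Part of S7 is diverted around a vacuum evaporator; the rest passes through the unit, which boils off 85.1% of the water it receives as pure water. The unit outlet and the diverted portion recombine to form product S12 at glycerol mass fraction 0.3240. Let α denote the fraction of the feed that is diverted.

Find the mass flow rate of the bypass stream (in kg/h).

All 1930×0.188 = 362.84 kg/h of glycerol reaches S12, so S12 = 362.84/0.324 = 1119.9 kg/h and vapour = 810.12 kg/h.
The evaporator receives (1−α)·1930 of feed at 0.812 water and removes 0.851 of that water:
0.851×0.812×(1−α)×1930 = 810.12
(1−α) = 810.12/1333.7 = 0.6074;  α = 0.3926.
Bypass flow = 0.3926×1930 = 757.63 kg/h.

757.6 kg/h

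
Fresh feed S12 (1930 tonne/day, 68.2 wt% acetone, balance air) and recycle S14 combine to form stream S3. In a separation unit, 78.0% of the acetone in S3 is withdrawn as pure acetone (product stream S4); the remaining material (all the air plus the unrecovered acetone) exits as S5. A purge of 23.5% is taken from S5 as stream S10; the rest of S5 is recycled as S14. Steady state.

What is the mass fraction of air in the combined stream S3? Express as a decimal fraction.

0.623

air enters only via S12 and leaves only via the purge: 1930×0.318 = 0.235×(air in S5), and the separation unit passes all air, so air in S3 = air in S5 = 2611.7 tonne/day.
acetone in S3: m_A = 1930×0.682 + (1−0.235)·(1−0.780)·m_A, so m_A = 1316.3/0.8317 = 1582.6 tonne/day.
S3 = 1582.6 + 2611.7 = 4194.3 tonne/day.
air fraction in S3 = 2611.7/4194.3 = 0.623.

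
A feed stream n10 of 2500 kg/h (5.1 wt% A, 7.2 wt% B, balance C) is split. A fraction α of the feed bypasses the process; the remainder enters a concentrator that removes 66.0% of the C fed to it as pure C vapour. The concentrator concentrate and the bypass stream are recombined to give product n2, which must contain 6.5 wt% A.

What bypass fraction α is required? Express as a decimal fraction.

0.628

All 2500×0.051 = 127.5 kg/h of A reaches n2, so n2 = 127.5/0.065 = 1961.5 kg/h and vapour = 538.46 kg/h.
The evaporator receives (1−α)·2500 of feed at 0.877 C and removes 0.660 of that C:
0.660×0.877×(1−α)×2500 = 538.46
(1−α) = 538.46/1447 = 0.3721;  α = 0.6279.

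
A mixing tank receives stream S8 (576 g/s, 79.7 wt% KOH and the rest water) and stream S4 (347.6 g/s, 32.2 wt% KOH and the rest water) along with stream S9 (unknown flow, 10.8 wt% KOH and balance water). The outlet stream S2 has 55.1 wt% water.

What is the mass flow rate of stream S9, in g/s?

Let S9 be the unknown flow. Total out = 923.6 + S9.
water balance: 352.6 + 0.892·S9 = 0.551·(923.6 + S9)
(0.892 − 0.551)·S9 = 0.551×923.6 − 352.6 = 156.3
S9 = 156.3 / 0.341 = 458.37 g/s

458.4 g/s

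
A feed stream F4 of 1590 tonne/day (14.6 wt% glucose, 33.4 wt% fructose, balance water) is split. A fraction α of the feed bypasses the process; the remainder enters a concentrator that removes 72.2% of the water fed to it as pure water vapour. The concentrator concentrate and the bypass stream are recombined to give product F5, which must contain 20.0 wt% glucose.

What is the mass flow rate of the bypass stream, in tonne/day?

All 1590×0.146 = 232.14 tonne/day of glucose reaches F5, so F5 = 232.14/0.200 = 1160.7 tonne/day and vapour = 429.3 tonne/day.
The evaporator receives (1−α)·1590 of feed at 0.520 water and removes 0.722 of that water:
0.722×0.520×(1−α)×1590 = 429.3
(1−α) = 429.3/596.95 = 0.7192;  α = 0.2808.
Bypass flow = 0.2808×1590 = 446.54 tonne/day.

446.5 tonne/day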